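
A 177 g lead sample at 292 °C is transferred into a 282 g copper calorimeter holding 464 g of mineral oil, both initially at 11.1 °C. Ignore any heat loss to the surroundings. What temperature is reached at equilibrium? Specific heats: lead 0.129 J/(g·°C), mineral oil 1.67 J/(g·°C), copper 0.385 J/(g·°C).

T_f = Σ m_i c_i T_i / Σ m_i c_i:
T_f = (22.83·292 + 774.88·11.1 + 108.57·11.1) / (22.83 + 774.88 + 108.57)
    = 16474 / 906.28 ≈ 18.18 °C

T_f ≈ 18.2 °C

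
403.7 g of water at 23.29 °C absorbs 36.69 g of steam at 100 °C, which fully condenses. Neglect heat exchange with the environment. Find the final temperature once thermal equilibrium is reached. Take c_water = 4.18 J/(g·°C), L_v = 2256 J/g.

T_f ≈ 74.6 °C

Let T be the final temperature. ΣQ_i = 0:
steam→water at 100 °C releases m L_v = 36.69×2256 = 82773
  condensed water 100 °C→T: 153.36(T − 100)
  water warms: 403.7×4.18×(T − 23.29) = 1687.5(T − 23.29)
1840.8 T = 82773 + 15336 + 39301 = 137410
T ≈ 74.65 °C (< 100 °C, so full condensation is consistent).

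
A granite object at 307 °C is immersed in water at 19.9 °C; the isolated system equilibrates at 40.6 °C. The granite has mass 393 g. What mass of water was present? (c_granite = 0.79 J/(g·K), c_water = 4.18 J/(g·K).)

m ≈ 956 g

|Q_granite| = |Q_water|:
393×0.79×(307 − 40.6) = m×4.18×(40.6 − 19.9)
86.53 m = 82709  ⇒  m ≈ 955.9 g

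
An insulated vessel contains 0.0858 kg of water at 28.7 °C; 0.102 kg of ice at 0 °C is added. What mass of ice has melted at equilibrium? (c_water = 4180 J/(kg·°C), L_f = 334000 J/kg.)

m_melted ≈ 0.0308 kg

Heat available from the water dropping to 0 °C: 0.0858·4180·28.7 = 10293 J.
Fully melting the ice requires m_ice L_f = 0.102·334000 = 34068 J.
10293 J < 34068 J, so only part of the ice melts and the system sits at 0 °C.
m_melted·334000 = 10293  ⇒  m_melted ≈ 0.03082 kg.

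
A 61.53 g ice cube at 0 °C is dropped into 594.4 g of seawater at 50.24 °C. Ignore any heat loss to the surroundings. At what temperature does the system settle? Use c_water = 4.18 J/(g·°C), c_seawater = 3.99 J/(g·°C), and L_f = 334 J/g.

Conservation of energy gives ΣQ = 0:
latent heat to melt: 61.53·334 = 20551; warm the meltwater: 257.2 T; seawater: 2371.7(T − 50.24)
2628.9 T = 119152 − 20551 = 98601
T ≈ 37.51 °C — above 0 °C, consistent with complete melting.

T_f ≈ 37.5 °C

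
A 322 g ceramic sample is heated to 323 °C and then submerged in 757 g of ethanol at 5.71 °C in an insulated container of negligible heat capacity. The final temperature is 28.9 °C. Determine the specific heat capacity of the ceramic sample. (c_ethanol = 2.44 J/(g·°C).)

c ≈ 0.452 J/(g·°C)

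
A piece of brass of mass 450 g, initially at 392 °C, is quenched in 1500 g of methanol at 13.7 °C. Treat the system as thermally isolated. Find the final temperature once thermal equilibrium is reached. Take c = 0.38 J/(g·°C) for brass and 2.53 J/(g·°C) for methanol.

T_f ≈ 30.0 °C

Heat lost by the brass equals heat gained by the methanol:
450×0.38×(392 − T) = 1500×2.53×(T − 13.7)
171(392 − T) = 3795(T − 13.7)
3966 T = 119024  ⇒  T ≈ 30.01 °C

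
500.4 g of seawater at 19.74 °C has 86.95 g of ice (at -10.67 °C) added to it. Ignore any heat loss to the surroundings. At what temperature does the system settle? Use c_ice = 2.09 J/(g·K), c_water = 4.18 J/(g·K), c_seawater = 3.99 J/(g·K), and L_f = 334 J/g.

Energy conservation, ΣQ = 0:
warm ice to 0 °C: 86.95×2.09×(0 − (-10.67)) = 1939; melt ice: 86.95×334 = 29041; warm the meltwater: 363.45 T; seawater: 1996.6(T − 19.74)
2360 T = 39413 − 30980 = 8432.5
T ≈ 3.57 °C — above 0 °C, consistent with complete melting.

T_f ≈ 3.6 °C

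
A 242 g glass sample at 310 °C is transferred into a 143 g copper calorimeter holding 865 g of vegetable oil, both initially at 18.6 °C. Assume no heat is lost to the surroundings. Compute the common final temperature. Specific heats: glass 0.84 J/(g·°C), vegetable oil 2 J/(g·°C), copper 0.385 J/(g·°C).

Heat gained plus heat lost sum to zero:
242*0.84*(T − 310) + 865*2*(T − 18.6) + 143*0.385*(T − 18.6) = 0
(203.28 + 1730 + 55.05) T = 203.28*310 + 1730*18.6 + 55.05*18.6
T = 96219 / 1988.3 = 48.4 °C

T_f ≈ 48.4 °C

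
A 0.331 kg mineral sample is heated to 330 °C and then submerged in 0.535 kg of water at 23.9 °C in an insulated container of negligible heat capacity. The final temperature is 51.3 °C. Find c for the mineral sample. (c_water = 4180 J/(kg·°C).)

c ≈ 664 J/(kg·°C)

Heat lost by the mineral sample = heat gained by the water:
0.331·c·(330 − 51.3) = 0.535·4180·(51.3 − 23.9)
92.25 c = 61275  ⇒  c ≈ 664.2 J/(kg·°C)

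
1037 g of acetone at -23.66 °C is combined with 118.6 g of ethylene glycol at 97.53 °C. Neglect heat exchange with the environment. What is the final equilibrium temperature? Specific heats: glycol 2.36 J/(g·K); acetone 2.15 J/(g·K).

T_f ≈ -10.1 °C

T_f = Σ m_i c_i T_i / Σ m_i c_i:
T_f = (279.9×97.53 + 2229.5×(-23.66)) / (279.9 + 2229.5)
    = -25453 / 2509.4 ≈ -10.14 °C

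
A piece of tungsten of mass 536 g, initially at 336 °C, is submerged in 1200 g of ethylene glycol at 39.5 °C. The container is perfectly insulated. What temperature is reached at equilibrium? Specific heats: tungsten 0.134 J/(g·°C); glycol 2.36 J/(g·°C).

Energy conservation, ΣQ = 0:
536×0.134×(T − 336) + 1200×2.36×(T − 39.5) = 0
71.82(T − 336) + 2832(T − 39.5) = 0
2903.8 T = 135997
T = 135997/2903.8 ≈ 46.83 °C

T_f ≈ 46.8 °C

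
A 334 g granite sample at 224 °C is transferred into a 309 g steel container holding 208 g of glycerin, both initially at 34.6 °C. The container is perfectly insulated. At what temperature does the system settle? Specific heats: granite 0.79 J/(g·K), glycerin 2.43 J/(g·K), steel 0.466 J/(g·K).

T_f ≈ 89.3 °C

Taking heat into each body as positive, Σ m c ΔT = 0:
334×0.79×(T − 224) + 208×2.43×(T − 34.6) + 309×0.466×(T − 34.6) = 0
913.29 T = 81575
T = 81575/913.29 ≈ 89.32 °C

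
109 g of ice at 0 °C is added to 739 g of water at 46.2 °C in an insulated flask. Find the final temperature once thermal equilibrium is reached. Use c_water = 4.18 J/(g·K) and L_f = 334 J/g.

Net heat exchanged in the isolated system is zero:
latent heat to melt: 109·334 = 36406; warm the meltwater: 455.62 T; water cools: 739·4.18·(T − 46.2) = 3089(T − 46.2)
3544.6 T = 142713 − 36406 = 106307
T ≈ 29.99 °C (positive, so assuming full melt was valid).

T_f ≈ 30.0 °C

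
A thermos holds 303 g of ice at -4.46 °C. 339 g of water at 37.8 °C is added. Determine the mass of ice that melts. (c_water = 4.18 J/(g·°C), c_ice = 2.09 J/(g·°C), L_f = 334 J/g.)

Cooling the water to 0 °C releases 339×4.18×37.8 = 53563 J.
Of that, 303×2.09×4.46 = 2824.4 J goes to bring the ice to 0 °C, leaving 50739 J.
To melt every bit of ice: 303×334 = 101202 J.
50739 J < 101202 J, so only part of the ice melts and the system sits at 0 °C.
m_melt = 50739 / L_f = 151.9 g.

m_melted ≈ 152 g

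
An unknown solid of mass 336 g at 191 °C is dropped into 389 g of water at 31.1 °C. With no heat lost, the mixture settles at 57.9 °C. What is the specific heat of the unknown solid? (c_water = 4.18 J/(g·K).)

c ≈ 0.974 J/(g·K)

Heat gained plus heat lost sum to zero:
336·c·(57.9 − 191) + 389·4.18·(57.9 − 31.1) = 0
-44722 c = -43577
c = -43577/-44722 ≈ 0.9744 J/(g·K)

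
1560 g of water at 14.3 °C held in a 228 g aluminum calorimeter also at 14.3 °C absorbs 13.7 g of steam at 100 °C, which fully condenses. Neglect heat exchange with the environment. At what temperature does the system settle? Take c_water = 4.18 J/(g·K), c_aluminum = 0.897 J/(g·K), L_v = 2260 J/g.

T_f ≈ 19.6 °C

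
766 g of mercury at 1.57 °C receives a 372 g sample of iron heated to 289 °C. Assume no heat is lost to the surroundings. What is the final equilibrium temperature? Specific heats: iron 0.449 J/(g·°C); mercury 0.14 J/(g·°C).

T_f ≈ 176.6 °C

Set heat shed by the hot body equal to heat absorbed by the cold body:
372*0.449*(289 − T) = 766*0.14*(T − 1.57)
167.03(289 − T) = 107.24(T − 1.57)
274.27 T = 48439  ⇒  T ≈ 176.61 °C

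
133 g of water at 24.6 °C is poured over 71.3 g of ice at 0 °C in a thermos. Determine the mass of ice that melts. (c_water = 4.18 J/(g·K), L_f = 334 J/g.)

Cooling the water to 0 °C releases 133×4.18×24.6 = 13676 J.
Melting all 71.3 g of ice would need 71.3×334 = 23814 J.
That's not enough to melt it all — equilibrium is at 0 °C with ice remaining.
m_melt = 13676 / L_f = 40.95 g.

m_melted ≈ 40.9 g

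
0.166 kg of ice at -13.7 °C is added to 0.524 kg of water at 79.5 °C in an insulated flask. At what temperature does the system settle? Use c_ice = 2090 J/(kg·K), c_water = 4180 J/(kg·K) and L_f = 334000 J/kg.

T_f ≈ 39.5 °C

Energy conservation, ΣQ = 0:
warm ice to 0 °C: 0.166·2090·(0 − (-13.7)) = 4753.1
  fusion: m_ice L_f = 0.166·334000 = 55444
  warm the meltwater: 693.88 T
  water: 2190.3(T − 79.5)
2884.2 T = 174130 − 60197 = 113933
T ≈ 39.50 °C. Since T > 0 °C, the all-ice-melts assumption holds.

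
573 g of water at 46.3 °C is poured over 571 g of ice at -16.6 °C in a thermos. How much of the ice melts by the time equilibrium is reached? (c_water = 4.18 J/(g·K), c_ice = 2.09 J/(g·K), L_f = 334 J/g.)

Heat available from the water dropping to 0 °C: 573×4.18×46.3 = 110895 J.
Warming the ice to 0 °C takes 571×2.09×16.6 = 19810 J, leaving 91085 J for melting.
Fully melting the ice requires m_ice L_f = 571×334 = 190714 J.
91085 J < 190714 J, so only part of the ice melts and the system sits at 0 °C.
m_melted×334 = 91085  ⇒  m_melted ≈ 272.7 g.

m_melted ≈ 273 g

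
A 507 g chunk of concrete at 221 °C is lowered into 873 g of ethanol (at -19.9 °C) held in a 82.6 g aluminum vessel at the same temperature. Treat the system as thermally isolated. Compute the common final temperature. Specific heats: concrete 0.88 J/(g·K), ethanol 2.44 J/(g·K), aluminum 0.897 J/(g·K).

T_f ≈ 20.7 °C

Setting the total heat transfer to zero:
507×0.88×(T − 221) + 873×2.44×(T − (-19.9)) + 82.6×0.897×(T − (-19.9)) = 0
446.16(T − 221) + 2130.1(T − (-19.9)) + 74.09(T − (-19.9)) = 0
2650.4 T = 54738
T ≈ 20.65 °C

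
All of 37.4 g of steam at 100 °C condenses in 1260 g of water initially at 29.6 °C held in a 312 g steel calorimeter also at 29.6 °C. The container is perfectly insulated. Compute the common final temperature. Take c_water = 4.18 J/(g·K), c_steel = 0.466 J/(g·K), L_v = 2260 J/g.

Net heat exchanged in the isolated system is zero:
latent heat released on condensation: 37.4×2260 = 84524
  condensed water 100 °C→T: 156.33(T − 100)
  original water: 5266.8(T − 29.6)
  cup: 145.39(T − 29.6)
5568.5 T = 84524 + 15633 + 160201 = 260358
T ≈ 46.76 °C (< 100 °C, so full condensation is consistent).

T_f ≈ 46.8 °C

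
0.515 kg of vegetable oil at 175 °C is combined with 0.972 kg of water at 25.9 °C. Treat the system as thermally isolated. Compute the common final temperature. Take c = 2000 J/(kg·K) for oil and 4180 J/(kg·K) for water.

|Q_oil| = |Q_water|:
0.515×2000×(175 − T) = 0.972×4180×(T − 25.9)
1030(175 − T) = 4063(T − 25.9)
5093 T = 285481  ⇒  T ≈ 56.05 °C

T_f ≈ 56.1 °C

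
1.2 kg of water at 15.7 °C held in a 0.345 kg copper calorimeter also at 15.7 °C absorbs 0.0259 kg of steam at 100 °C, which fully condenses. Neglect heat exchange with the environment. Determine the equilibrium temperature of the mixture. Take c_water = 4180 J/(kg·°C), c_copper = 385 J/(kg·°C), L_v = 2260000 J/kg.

T_f ≈ 28.6 °C

Energy balance with sensible and latent terms:
condense steam: −0.0259×2260000 = −58534; condensed water 100 °C→T: 108.26(T − 100); water warms: 1.2×4180×(T − 15.7) = 5016(T − 15.7); copper cup: 0.345×385×(T − 15.7) = 132.82(T − 15.7)
5257.1 T = 58534 + 10826 + 80837 = 150197
T ≈ 28.57 °C (< 100 °C, so full condensation is consistent).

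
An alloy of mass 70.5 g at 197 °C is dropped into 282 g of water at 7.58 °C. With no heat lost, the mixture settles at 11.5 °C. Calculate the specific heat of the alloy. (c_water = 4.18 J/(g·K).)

c ≈ 0.353 J/(g·K)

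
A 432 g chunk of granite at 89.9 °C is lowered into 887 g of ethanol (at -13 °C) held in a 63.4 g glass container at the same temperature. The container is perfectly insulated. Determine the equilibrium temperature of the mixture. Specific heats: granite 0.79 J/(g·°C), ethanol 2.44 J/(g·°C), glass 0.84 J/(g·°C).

Heat gained plus heat lost sum to zero:
432×0.79×(T − 89.9) + 887×2.44×(T − (-13)) + 63.4×0.84×(T − (-13)) = 0
341.28(T − 89.9) + 2164.3(T − (-13)) + 53.26(T − (-13)) = 0
2558.8 T = 1853.1
T ≈ 0.72 °C

T_f ≈ 0.7 °C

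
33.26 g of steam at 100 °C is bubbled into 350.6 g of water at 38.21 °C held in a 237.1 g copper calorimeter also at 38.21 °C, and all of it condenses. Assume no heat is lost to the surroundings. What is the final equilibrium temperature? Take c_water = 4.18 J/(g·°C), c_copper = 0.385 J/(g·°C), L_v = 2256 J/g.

Sum of m c ΔT and latent-heat terms is zero:
latent heat released on condensation: 33.26·2256 = 75035
  condensate cools 100→T: 33.26·4.18·(T − 100) = 139.03(T − 100)
  original water: 1465.5(T − 38.21)
  copper cup: 237.1·0.385·(T − 38.21) = 91.28(T − 38.21)
1695.8 T = 75035 + 13903 + 59485 = 148422
T ≈ 87.52 °C (< 100 °C, so full condensation is consistent).

T_f ≈ 87.5 °C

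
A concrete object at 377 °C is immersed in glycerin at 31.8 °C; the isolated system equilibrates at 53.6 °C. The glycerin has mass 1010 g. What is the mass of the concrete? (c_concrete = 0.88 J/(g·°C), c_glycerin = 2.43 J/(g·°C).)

m ≈ 188 g

Heat lost by the concrete = heat gained by the glycerin:
m·0.88·(377 − 53.6) = 1010·2.43·(53.6 − 31.8)
284.59 m = 53504  ⇒  m ≈ 188 g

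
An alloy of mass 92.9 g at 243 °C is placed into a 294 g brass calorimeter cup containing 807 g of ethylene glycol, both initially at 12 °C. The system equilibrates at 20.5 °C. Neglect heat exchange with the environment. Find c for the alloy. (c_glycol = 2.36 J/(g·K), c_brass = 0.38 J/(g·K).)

Taking heat into each body as positive, Σ m c ΔT = 0:
92.9×c×(20.5 − 243) + 807×2.36×(20.5 − 12) + 294×0.38×(20.5 − 12) = 0
-20670 c = -17138
c = -17138/-20670 ≈ 0.8291 J/(g·K)

c ≈ 0.829 J/(g·K)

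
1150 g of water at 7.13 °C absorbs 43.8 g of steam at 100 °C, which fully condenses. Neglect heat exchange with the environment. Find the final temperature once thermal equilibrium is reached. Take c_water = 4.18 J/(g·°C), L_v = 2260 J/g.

T_f ≈ 30.4 °C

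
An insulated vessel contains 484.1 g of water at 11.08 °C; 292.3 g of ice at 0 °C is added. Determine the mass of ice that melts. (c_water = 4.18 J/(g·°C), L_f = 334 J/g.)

Heat available from the water dropping to 0 °C: 484.1×4.18×11.08 = 22421 J.
Fully melting the ice requires m_ice L_f = 292.3×334 = 97628 J.
22421 J < 97628 J, so only part of the ice melts and the system sits at 0 °C.
m_melt = 22421 / L_f = 67.13 g.

m_melted ≈ 67.1 g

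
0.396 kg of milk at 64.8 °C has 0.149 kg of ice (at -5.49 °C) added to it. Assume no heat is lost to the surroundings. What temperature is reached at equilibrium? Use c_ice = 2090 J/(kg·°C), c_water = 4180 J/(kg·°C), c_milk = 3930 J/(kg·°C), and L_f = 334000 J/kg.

T_f ≈ 22.7 °C

Sum of m c ΔT and latent-heat terms is zero:
warm ice to 0 °C: 0.149×2090×(0 − (-5.49)) = 1709.6; fusion: m_ice L_f = 0.149×334000 = 49766; warm the meltwater: 622.82 T; milk: 1556.3(T − 64.8)
2179.1 T = 100847 − 51476 = 49371
T ≈ 22.66 °C (positive, so assuming full melt was valid).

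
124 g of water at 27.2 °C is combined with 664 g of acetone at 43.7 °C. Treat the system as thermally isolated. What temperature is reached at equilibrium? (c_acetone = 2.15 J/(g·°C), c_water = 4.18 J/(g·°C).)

Net heat exchanged in the isolated system is zero:
664*2.15*(T − 43.7) + 124*4.18*(T − 27.2) = 0
1427.6(T − 43.7) + 518.32(T − 27.2) = 0
(1427.6 + 518.32) T = 1427.6*43.7 + 518.32*27.2
T ≈ 39.31 °C

T_f ≈ 39.3 °C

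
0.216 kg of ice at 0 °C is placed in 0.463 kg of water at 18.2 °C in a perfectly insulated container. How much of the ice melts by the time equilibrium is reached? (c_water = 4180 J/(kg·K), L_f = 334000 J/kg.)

Water can give up m c ΔT = 0.463×4180×18.2 = 35223 J before reaching 0 °C.
Fully melting the ice requires m_ice L_f = 0.216×334000 = 72144 J.
That's not enough to melt it all — equilibrium is at 0 °C with ice remaining.
m_melted×334000 = 35223  ⇒  m_melted ≈ 0.1055 kg.

m_melted ≈ 0.105 kg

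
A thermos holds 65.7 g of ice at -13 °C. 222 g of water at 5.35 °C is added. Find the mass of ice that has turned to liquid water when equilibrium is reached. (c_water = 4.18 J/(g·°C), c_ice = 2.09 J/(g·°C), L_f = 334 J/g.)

Heat available from the water dropping to 0 °C: 222·4.18·5.35 = 4964.6 J.
Of that, 65.7·2.09·13 = 1785.1 J goes to bring the ice to 0 °C, leaving 3179.5 J.
Fully melting the ice requires m_ice L_f = 65.7·334 = 21944 J.
That's not enough to melt it all — equilibrium is at 0 °C with ice remaining.
Mass melted = 3179.5/334 ≈ 9.52 g.

m_melted ≈ 9.52 g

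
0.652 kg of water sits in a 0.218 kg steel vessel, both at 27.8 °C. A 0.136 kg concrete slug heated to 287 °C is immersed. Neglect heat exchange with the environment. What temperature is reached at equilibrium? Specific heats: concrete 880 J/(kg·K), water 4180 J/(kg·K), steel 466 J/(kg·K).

T_f ≈ 38.3 °C

Taking heat into each body as positive, Σ m c ΔT = 0:
0.136×880×(T − 287) + 0.652×4180×(T − 27.8) + 0.218×466×(T − 27.8) = 0
119.68(T − 287) + 2725.4(T − 27.8) + 101.59(T − 27.8) = 0
2946.6 T = 112937
T = 112937/2946.6 ≈ 38.33 °C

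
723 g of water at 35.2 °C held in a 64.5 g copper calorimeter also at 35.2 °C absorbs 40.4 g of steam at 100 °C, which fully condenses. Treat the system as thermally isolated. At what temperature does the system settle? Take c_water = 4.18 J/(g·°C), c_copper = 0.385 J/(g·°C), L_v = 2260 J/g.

Net heat exchanged in the isolated system is zero:
steam→water at 100 °C releases m L_v = 40.4×2260 = 91304; condensed water 100 °C→T: 168.87(T − 100); water warms: 723×4.18×(T − 35.2) = 3022.1(T − 35.2); copper cup: 64.5×0.385×(T − 35.2) = 24.83(T − 35.2)
3215.8 T = 91304 + 16887 + 107253 = 215445
T ≈ 66.99 °C, under the boiling point, so the assumption holds.

T_f ≈ 67.0 °C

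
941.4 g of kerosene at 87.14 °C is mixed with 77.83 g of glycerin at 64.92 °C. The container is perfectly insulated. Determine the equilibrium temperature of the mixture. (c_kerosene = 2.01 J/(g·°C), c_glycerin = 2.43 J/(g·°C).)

T_f ≈ 85.1 °C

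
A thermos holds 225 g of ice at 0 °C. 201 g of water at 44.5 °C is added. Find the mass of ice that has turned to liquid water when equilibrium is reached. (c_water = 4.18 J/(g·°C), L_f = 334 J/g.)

Heat available from the water dropping to 0 °C: 201·4.18·44.5 = 37388 J.
Fully melting the ice requires m_ice L_f = 225·334 = 75150 J.
Since 37388 < 75150 J, not all the ice melts; equilibrium is at 0 °C.
m_melted·334 = 37388  ⇒  m_melted ≈ 111.9 g.

m_melted ≈ 112 g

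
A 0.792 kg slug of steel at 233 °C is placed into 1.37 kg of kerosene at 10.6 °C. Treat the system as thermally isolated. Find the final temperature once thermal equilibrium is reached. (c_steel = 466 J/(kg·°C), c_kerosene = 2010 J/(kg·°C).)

Heat lost by the steel equals heat gained by the kerosene:
0.792*466*(233 − T) = 1.37*2010*(T − 10.6)
369.07(233 − T) = 2753.7(T − 10.6)
3122.8 T = 115183  ⇒  T ≈ 36.88 °C

T_f ≈ 36.9 °C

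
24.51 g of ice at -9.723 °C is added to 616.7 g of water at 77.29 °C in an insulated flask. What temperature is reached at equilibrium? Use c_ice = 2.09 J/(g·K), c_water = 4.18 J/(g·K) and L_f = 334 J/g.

T_f ≈ 71.1 °C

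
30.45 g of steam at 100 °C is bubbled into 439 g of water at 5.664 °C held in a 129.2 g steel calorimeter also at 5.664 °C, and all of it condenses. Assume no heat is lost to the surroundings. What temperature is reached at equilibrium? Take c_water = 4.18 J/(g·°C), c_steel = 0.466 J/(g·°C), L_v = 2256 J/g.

T_f ≈ 45.6 °C

Heat gained plus heat lost sum to zero:
latent heat released on condensation: 30.45×2256 = 68695
  condensed water 100 °C→T: 127.28(T − 100)
  water warms: 439×4.18×(T − 5.664) = 1835(T − 5.664)
  steel cup: 129.2×0.466×(T − 5.664) = 60.21(T − 5.664)
2022.5 T = 68695 + 12728 + 10735 = 92158
T ≈ 45.57 °C, under the boiling point, so the assumption holds.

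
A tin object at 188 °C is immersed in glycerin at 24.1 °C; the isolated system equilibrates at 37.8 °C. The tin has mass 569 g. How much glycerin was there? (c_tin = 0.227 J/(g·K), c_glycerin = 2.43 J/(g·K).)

|Q_tin| = |Q_glycerin|:
569×0.227×(188 − 37.8) = m×2.43×(37.8 − 24.1)
33.29 m = 19400  ⇒  m ≈ 582.7 g

m ≈ 583 g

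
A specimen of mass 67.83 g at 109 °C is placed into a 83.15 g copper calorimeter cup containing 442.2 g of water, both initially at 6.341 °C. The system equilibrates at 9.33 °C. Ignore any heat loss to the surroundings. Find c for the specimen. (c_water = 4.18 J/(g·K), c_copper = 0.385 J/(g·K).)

c ≈ 0.831 J/(g·K)

Conservation of energy gives ΣQ = 0:
67.83×c×(9.33 − 109) + 442.2×4.18×(9.33 − 6.341) + 83.15×0.385×(9.33 − 6.341) = 0
-6760.6 c = -5620.5
c = -5620.5/-6760.6 ≈ 0.8314 J/(g·K)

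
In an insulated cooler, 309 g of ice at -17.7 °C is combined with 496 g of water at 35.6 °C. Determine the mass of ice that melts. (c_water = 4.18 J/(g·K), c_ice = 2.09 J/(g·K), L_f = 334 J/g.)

Heat available from the water dropping to 0 °C: 496×4.18×35.6 = 73809 J.
Warming the ice to 0 °C takes 309×2.09×17.7 = 11431 J, leaving 62378 J for melting.
Fully melting the ice requires m_ice L_f = 309×334 = 103206 J.
Since 62378 < 103206 J, not all the ice melts; equilibrium is at 0 °C.
m_melted×334 = 62378  ⇒  m_melted ≈ 186.8 g.

m_melted ≈ 187 g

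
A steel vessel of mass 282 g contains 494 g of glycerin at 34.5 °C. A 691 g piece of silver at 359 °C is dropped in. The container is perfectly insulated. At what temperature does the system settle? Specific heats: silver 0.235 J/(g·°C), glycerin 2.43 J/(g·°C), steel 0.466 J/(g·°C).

T_f ≈ 69.8 °C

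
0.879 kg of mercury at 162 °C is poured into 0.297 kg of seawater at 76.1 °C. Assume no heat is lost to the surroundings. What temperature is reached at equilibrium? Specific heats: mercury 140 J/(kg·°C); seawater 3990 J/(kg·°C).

T_f ≈ 84.2 °C

Let T be the final temperature. ΣQ_i = 0:
0.879·140·(T − 162) + 0.297·3990·(T − 76.1) = 0
123.06(T − 162) + 1185(T − 76.1) = 0
1308.1 T = 110117
T = 110117/1308.1 ≈ 84.18 °C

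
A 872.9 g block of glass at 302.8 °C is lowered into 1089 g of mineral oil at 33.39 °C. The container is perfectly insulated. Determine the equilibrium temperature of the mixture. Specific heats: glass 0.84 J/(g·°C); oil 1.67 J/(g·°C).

T_f ≈ 110.8 °C

Net heat exchanged in the isolated system is zero:
872.9*0.84*(T − 302.8) + 1089*1.67*(T − 33.39) = 0
2551.9 T = 282748
T ≈ 110.80 °C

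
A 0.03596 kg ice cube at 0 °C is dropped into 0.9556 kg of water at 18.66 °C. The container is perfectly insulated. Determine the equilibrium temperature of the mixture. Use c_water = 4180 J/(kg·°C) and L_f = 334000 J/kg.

Taking heat into each body as positive, Σ m c ΔT = 0:
latent heat to melt: 0.03596×334000 = 12011
  warm the meltwater: 150.31 T
  water: 3994.4(T − 18.66)
4144.7 T = 74536 − 12011 = 62525
T ≈ 15.09 °C — above 0 °C, consistent with complete melting.

T_f ≈ 15.1 °C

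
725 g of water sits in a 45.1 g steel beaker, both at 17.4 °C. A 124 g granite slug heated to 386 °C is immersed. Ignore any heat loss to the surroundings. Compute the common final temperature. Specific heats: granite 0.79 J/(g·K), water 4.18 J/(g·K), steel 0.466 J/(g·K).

T_f ≈ 28.9 °C

Taking heat into each body as positive, Σ m c ΔT = 0:
124·0.79·(T − 386) + 725·4.18·(T − 17.4) + 45.1·0.466·(T − 17.4) = 0
(97.96 + 3030.5 + 21.02) T = 97.96·386 + 3030.5·17.4 + 21.02·17.4
T = 90909 / 3149.5 = 28.9 °C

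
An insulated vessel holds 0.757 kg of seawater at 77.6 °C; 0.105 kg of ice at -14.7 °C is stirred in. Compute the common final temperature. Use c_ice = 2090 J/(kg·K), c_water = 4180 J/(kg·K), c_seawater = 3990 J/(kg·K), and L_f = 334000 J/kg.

Net heat exchanged in the isolated system is zero:
ice -14.7→0 °C: 0.105·2090·14.7 = 3225.9; fusion: m_ice L_f = 0.105·334000 = 35070; warm the meltwater: 438.9 T; seawater: 3020.4(T − 77.6)
3459.3 T = 234385 − 38296 = 196089
T ≈ 56.68 °C — above 0 °C, consistent with complete melting.

T_f ≈ 56.7 °C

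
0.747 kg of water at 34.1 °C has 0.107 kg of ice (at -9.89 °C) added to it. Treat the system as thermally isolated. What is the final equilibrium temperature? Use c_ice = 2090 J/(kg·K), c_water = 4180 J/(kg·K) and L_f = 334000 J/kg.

T_f ≈ 19.2 °C

Sum of m c ΔT and latent-heat terms is zero:
warm ice to 0 °C: 0.107×2090×(0 − (-9.89)) = 2211.7
  latent heat to melt: 0.107×334000 = 35738
  warm the meltwater: 447.26 T
  water: 3122.5(T − 34.1)
3569.7 T = 106476 − 37950 = 68526
T ≈ 19.20 °C. Since T > 0 °C, the all-ice-melts assumption holds.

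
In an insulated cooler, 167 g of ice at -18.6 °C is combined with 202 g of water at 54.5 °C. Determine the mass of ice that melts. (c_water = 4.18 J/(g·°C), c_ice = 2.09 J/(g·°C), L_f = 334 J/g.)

m_melted ≈ 118 g

Heat available from the water dropping to 0 °C: 202·4.18·54.5 = 46018 J.
Of that, 167·2.09·18.6 = 6492 J goes to bring the ice to 0 °C, leaving 39526 J.
Melting all 167 g of ice would need 167·334 = 55778 J.
Since 39526 < 55778 J, not all the ice melts; equilibrium is at 0 °C.
m_melted·334 = 39526  ⇒  m_melted ≈ 118.3 g.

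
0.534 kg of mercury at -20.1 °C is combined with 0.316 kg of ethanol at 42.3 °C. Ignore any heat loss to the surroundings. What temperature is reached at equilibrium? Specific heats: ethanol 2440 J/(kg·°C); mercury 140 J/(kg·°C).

T_f ≈ 36.8 °C

Net heat exchanged in the isolated system is zero:
0.316×2440×(T − 42.3) + 0.534×140×(T − (-20.1)) = 0
845.8 T = 31112
T = 31112 / 845.8 = 36.8 °C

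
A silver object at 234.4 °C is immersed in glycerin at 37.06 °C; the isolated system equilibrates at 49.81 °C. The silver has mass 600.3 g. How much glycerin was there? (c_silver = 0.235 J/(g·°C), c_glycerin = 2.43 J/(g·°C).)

Heat lost by the silver = heat gained by the glycerin:
600.3×0.235×(234.4 − 49.81) = m×2.43×(49.81 − 37.06)
30.98 m = 26040  ⇒  m ≈ 840.5 g

m ≈ 840 g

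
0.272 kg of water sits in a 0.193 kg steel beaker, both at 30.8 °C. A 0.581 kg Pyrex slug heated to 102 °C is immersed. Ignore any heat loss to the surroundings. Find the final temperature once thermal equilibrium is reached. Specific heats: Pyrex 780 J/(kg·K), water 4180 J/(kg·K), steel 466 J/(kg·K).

T_f ≈ 50.0 °C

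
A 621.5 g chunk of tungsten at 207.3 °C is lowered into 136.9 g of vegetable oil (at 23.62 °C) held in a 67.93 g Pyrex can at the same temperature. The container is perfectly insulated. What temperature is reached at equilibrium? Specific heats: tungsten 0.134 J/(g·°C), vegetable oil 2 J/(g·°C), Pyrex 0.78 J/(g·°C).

T_f ≈ 60.9 °C

With ΣQ=0 the equilibrium temperature is the m·c-weighted mean:
T_f = (83.28*207.3 + 273.8*23.62 + 52.99*23.62) / (83.28 + 273.8 + 52.99)
    = 24983 / 410.07 ≈ 60.92 °C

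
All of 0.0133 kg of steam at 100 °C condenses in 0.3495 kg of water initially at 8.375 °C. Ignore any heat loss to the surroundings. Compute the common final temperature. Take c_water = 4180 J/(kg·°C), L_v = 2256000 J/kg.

Heat gained plus heat lost sum to zero:
latent heat released on condensation: 0.0133×2256000 = 30005; condensate cools 100→T: 0.0133×4180×(T − 100) = 55.59(T − 100); water warms: 0.3495×4180×(T − 8.375) = 1460.9(T − 8.375)
1516.5 T = 30005 + 5559.4 + 12235 = 47799
T ≈ 31.52 °C, under the boiling point, so the assumption holds.

T_f ≈ 31.5 °C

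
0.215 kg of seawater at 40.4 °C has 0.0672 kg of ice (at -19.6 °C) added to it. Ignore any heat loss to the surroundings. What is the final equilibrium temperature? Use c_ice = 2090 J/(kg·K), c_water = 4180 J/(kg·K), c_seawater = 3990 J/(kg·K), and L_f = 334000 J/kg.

Net heat exchanged in the isolated system is zero:
ice -19.6→0 °C: 0.0672×2090×19.6 = 2752.8
  latent heat to melt: 0.0672×334000 = 22445
  warm the meltwater: 280.9 T
  seawater cools: 0.215×3990×(T − 40.4) = 857.85(T − 40.4)
1138.7 T = 34657 − 25198 = 9459.6
T ≈ 8.31 °C — above 0 °C, consistent with complete melting.

T_f ≈ 8.3 °C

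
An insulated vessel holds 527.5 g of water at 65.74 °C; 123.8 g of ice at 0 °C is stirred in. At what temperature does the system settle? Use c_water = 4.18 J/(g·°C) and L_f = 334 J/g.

Sum of m c ΔT and latent-heat terms is zero:
latent heat to melt: 123.8×334 = 41349
  meltwater 0→T: 123.8×4.18×T = 517.48 T
  water: 2204.9(T − 65.74)
2722.4 T = 144953 − 41349 = 103604
T ≈ 38.06 °C (positive, so assuming full melt was valid).

T_f ≈ 38.1 °C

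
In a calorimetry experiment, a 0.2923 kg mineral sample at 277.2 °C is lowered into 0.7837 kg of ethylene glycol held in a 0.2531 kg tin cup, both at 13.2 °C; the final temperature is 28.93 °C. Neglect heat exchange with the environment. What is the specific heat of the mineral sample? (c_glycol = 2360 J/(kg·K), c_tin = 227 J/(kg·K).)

c ≈ 413 J/(kg·K)

Energy conservation, ΣQ = 0:
0.2923·c·(28.93 − 277.2) + 0.7837·2360·(28.93 − 13.2) + 0.2531·227·(28.93 − 13.2) = 0
-72.57 c = -29997
c = -29997/-72.57 ≈ 413.4 J/(kg·K)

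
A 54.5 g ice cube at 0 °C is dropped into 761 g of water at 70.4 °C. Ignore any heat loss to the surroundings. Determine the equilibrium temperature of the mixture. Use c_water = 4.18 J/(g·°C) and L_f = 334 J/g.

T_f ≈ 60.4 °C

Energy balance with sensible and latent terms:
fusion: m_ice L_f = 54.5×334 = 18203; meltwater 0→T: 54.5×4.18×T = 227.81 T; water: 3181(T − 70.4)
3408.8 T = 223941 − 18203 = 205738
T ≈ 60.36 °C. Since T > 0 °C, the all-ice-melts assumption holds.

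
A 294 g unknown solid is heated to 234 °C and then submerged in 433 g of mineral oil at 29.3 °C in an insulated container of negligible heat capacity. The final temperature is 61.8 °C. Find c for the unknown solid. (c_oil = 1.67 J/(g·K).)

Heat lost by the unknown solid = heat gained by the oil:
294·c·(234 − 61.8) = 433·1.67·(61.8 − 29.3)
50627 c = 23501  ⇒  c ≈ 0.4642 J/(g·K)

c ≈ 0.464 J/(g·K)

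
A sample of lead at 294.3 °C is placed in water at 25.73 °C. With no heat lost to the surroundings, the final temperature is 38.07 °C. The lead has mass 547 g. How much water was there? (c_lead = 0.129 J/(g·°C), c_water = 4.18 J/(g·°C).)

m ≈ 351 g

Setting the total heat transfer to zero:
547·0.129·(38.07 − 294.3) + m·4.18·(38.07 − 25.73) = 0
51.58 m = 18080
m = 18080/51.58 ≈ 350.5 g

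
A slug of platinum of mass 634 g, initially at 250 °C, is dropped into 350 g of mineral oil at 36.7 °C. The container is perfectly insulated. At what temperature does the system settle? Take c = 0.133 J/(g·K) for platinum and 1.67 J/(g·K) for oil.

T_f ≈ 63.6 °C

T_f = Σ m_i c_i T_i / Σ m_i c_i:
T_f = (84.32·250 + 584.5·36.7) / (84.32 + 584.5)
    = 42532 / 668.82 ≈ 63.59 °C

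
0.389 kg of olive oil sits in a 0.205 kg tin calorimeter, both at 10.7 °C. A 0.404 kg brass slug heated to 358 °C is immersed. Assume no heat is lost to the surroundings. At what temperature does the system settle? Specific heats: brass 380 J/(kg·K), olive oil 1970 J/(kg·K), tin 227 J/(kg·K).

T_f ≈ 65.9 °C

Net heat exchanged in the isolated system is zero:
0.404·380·(T − 358) + 0.389·1970·(T − 10.7) + 0.205·227·(T − 10.7) = 0
153.52(T − 358) + 766.33(T − 10.7) + 46.53(T − 10.7) = 0
966.38 T = 63658
T ≈ 65.87 °C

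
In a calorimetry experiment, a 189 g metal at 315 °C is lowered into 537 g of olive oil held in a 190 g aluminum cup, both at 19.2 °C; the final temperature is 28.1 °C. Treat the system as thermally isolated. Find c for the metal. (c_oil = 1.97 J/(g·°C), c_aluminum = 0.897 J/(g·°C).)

Let T be the final temperature. ΣQ_i = 0:
189·c·(28.1 − 315) + 537·1.97·(28.1 − 19.2) + 190·0.897·(28.1 − 19.2) = 0
-54224 c = -10932
c = -10932/-54224 ≈ 0.2016 J/(g·°C)

c ≈ 0.202 J/(g·°C)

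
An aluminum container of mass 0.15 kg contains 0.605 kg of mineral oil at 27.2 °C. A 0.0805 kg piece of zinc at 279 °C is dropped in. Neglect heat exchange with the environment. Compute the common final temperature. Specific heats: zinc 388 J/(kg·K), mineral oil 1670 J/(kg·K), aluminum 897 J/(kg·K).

Setting the total heat transfer to zero:
0.0805×388×(T − 279) + 0.605×1670×(T − 27.2) + 0.15×897×(T − 27.2) = 0
31.23(T − 279) + 1010.4(T − 27.2) + 134.55(T − 27.2) = 0
(31.23 + 1010.4 + 134.55) T = 31.23×279 + 1010.4×27.2 + 134.55×27.2
T = 39856 / 1176.1 = 33.9 °C

T_f ≈ 33.9 °C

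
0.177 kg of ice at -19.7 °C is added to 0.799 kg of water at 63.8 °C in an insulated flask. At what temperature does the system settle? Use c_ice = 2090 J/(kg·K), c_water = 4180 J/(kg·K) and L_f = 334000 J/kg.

T_f ≈ 36.0 °C

Let T be the final temperature. ΣQ_i = 0:
warm ice to 0 °C: 0.177·2090·(0 − (-19.7)) = 7287.6; latent heat to melt: 0.177·334000 = 59118; warm the meltwater: 739.86 T; water cools: 0.799·4180·(T − 63.8) = 3339.8(T − 63.8)
4079.7 T = 213081 − 66406 = 146675
T ≈ 35.95 °C — above 0 °C, consistent with complete melting.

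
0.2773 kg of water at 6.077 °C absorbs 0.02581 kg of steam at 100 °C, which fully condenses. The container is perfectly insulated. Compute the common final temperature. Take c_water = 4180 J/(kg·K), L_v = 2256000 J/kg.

Energy conservation, ΣQ = 0:
steam→water at 100 °C releases m L_v = 0.02581·2256000 = 58227; condensate cools 100→T: 0.02581·4180·(T − 100) = 107.89(T − 100); original water: 1159.1(T − 6.077)
1267 T = 58227 + 10789 + 7043.9 = 76060
T ≈ 60.03 °C, under the boiling point, so the assumption holds.

T_f ≈ 60.0 °C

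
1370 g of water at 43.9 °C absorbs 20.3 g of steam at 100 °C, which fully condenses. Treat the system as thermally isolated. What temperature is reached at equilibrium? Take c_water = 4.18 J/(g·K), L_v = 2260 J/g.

T_f ≈ 52.6 °C

Net heat exchanged in the isolated system is zero:
condense steam: −20.3×2260 = −45878
  condensate cools 100→T: 20.3×4.18×(T − 100) = 84.85(T − 100)
  water warms: 1370×4.18×(T − 43.9) = 5726.6(T − 43.9)
5811.5 T = 45878 + 8485.4 + 251398 = 305761
T ≈ 52.61 °C — below 100 °C, confirming all the steam condensed.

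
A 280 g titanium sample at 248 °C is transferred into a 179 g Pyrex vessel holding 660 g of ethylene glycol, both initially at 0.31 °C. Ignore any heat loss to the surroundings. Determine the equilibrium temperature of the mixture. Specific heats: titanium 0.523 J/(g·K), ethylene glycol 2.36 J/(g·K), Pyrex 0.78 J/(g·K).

T_f ≈ 20.0 °C

Conservation of energy gives ΣQ = 0:
280·0.523·(T − 248) + 660·2.36·(T − 0.31) + 179·0.78·(T − 0.31) = 0
146.44(T − 248) + 1557.6(T − 0.31) + 139.62(T − 0.31) = 0
1843.7 T = 36843
T = 36843 / 1843.7 = 20 °C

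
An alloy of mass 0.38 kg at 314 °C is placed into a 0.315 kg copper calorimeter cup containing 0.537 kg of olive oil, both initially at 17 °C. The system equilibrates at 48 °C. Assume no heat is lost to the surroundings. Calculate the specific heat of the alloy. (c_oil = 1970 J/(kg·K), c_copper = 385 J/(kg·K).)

Setting the total heat transfer to zero:
0.38·c·(48 − 314) + 0.537·1970·(48 − 17) + 0.315·385·(48 − 17) = 0
-101.08 c = -36554
c = -36554/-101.08 ≈ 361.6 J/(kg·K)

c ≈ 362 J/(kg·K)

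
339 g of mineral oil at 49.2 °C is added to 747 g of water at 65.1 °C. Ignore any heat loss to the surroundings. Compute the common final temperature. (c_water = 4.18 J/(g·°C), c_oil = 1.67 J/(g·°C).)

T_f ≈ 62.7 °C

|Q_water| = |Q_oil|:
747×4.18×(65.1 − T) = 339×1.67×(T − 49.2)
3122.5(65.1 − T) = 566.13(T − 49.2)
3688.6 T = 231126  ⇒  T ≈ 62.66 °C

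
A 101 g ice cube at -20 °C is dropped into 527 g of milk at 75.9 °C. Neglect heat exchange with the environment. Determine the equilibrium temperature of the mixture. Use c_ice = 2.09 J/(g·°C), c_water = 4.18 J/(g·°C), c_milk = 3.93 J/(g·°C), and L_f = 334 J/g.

Conservation of energy gives ΣQ = 0:
ice -20→0 °C: 101·2.09·20 = 4221.8
  melt ice: 101·334 = 33734
  warm the meltwater: 422.18 T
  milk cools: 527·3.93·(T − 75.9) = 2071.1(T − 75.9)
2493.3 T = 157197 − 37956 = 119241
T ≈ 47.82 °C (positive, so assuming full melt was valid).

T_f ≈ 47.8 °C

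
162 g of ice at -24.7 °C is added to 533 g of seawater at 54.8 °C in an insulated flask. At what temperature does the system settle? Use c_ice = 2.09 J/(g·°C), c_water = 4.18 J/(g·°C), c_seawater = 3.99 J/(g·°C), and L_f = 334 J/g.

T_f ≈ 19.3 °C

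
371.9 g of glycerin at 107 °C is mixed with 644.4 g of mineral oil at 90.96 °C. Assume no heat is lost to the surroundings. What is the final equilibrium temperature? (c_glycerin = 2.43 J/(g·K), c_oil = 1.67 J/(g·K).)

T_f ≈ 98.3 °C

Let T be the final temperature. ΣQ_i = 0:
371.9*2.43*(T − 107) + 644.4*1.67*(T − 90.96) = 0
903.72(T − 107) + 1076.1(T − 90.96) = 0
(903.72 + 1076.1) T = 903.72*107 + 1076.1*90.96
T = 194584 / 1979.9 = 98.3 °C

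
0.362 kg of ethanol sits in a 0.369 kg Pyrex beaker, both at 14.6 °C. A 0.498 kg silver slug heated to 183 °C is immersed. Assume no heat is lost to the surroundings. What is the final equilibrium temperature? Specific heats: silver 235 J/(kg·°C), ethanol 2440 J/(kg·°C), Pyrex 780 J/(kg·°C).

T_f ≈ 29.9 °C

T_f is the heat-capacity-weighted average of the initial temperatures:
T_f = (117.03*183 + 883.28*14.6 + 287.82*14.6) / (117.03 + 883.28 + 287.82)
    = 38515 / 1288.1 ≈ 29.90 °C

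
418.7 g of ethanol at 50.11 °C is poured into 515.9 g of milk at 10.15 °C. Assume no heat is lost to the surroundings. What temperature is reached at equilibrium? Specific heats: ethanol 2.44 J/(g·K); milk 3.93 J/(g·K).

Heat lost by the ethanol equals heat gained by the milk:
418.7·2.44·(50.11 − T) = 515.9·3.93·(T − 10.15)
1021.6(50.11 − T) = 2027.5(T − 10.15)
3049.1 T = 71773  ⇒  T ≈ 23.54 °C

T_f ≈ 23.5 °C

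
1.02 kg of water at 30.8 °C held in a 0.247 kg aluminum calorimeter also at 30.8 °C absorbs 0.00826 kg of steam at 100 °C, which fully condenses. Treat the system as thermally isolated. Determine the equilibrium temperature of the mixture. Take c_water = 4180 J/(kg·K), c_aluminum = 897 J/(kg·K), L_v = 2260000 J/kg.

T_f ≈ 35.5 °C

Setting the total heat transfer to zero:
latent heat released on condensation: 0.00826·2260000 = 18668; condensed water 100 °C→T: 34.53(T − 100); water warms: 1.02·4180·(T − 30.8) = 4263.6(T − 30.8); aluminum cup: 0.247·897·(T − 30.8) = 221.56(T − 30.8)
4519.7 T = 18668 + 3452.7 + 138143 = 160263
T ≈ 35.46 °C (< 100 °C, so full condensation is consistent).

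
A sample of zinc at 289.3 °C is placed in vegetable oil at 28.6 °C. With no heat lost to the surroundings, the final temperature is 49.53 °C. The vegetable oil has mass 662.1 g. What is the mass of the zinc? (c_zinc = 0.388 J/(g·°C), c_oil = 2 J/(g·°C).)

m ≈ 298 g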